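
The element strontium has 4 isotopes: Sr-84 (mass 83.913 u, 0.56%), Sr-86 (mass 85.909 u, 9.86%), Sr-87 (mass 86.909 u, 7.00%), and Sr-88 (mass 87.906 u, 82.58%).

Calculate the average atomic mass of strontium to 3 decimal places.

87.617 u

The abundance-weighted mean is 0.0056 × 83.913 + 0.0986 × 85.909 + 0.0700 × 86.909 + 0.8258 × 87.906
= 0.4699 + 8.4706 + 6.0836 + 72.5928 = 87.6169 u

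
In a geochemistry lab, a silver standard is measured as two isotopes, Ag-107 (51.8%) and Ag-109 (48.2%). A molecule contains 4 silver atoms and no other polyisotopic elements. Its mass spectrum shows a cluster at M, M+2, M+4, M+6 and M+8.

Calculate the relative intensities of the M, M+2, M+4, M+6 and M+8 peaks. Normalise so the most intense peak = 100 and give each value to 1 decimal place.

Each Ag atom is independently Ag-107 (p = 0.518) or Ag-109 (q = 0.482); the cluster is the binomial expansion (p + q)^4.
P(M) = 0.518^4 = 0.071998
P(M+2) = 4 × 0.518^3 × 0.482^1 = 0.267976
P(M+4) = 6 × 0.518^2 × 0.482^2 = 0.374029
P(M+6) = 4 × 0.518^1 × 0.482^3 = 0.232023
P(M+8) = 0.482^4 = 0.053974
The M+4 peak is largest (0.374029); scaling to 100 gives 19.2 : 71.6 : 100.0 : 62.0 : 14.4.

19.2 : 71.6 : 100.0 : 62.0 : 14.4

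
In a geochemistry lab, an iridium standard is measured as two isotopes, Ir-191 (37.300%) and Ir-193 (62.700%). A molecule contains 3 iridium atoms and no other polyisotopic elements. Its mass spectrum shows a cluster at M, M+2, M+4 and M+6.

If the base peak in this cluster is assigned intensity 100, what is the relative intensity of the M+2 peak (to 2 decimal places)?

Term probabilities: M 0.0519, M+2 0.2617, M+4 0.4399, M+6 0.2465. Base peak = M+4.
P(M+4) = C(3,2) × 0.37300^1 × 0.62700^2 = 3 × 0.3730 × 0.393129 = 0.439911 (base)
P(M+2) = C(3,1) × 0.37300^2 × 0.62700^1 = 3 × 0.139129 × 0.6270 = 0.261702
Relative intensity = 0.261702 / 0.439911 × 100 = 59.49

59.49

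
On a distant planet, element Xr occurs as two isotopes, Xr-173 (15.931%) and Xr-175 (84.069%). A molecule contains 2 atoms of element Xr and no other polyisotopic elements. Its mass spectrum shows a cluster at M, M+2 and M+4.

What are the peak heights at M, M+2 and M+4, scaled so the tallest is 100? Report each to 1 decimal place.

3.6 : 37.9 : 100.0

Each Xr atom is independently Xr-173 (p = 0.15931) or Xr-175 (q = 0.84069); the cluster is the binomial expansion (p + q)^2.
P(M) = 0.15931^2 = 0.025380
P(M+2) = 2 × 0.15931^1 × 0.84069^1 = 0.267861
P(M+4) = 0.84069^2 = 0.706760
The M+4 peak is largest (0.706760); scaling to 100 gives 3.6 : 37.9 : 100.0.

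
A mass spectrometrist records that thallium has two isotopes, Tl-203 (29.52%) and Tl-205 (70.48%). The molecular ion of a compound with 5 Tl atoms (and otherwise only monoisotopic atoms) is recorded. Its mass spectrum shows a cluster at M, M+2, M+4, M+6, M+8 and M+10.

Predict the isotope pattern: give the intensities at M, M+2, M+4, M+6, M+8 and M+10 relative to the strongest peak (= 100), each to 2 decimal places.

0.62 : 7.35 : 35.09 : 83.77 : 100.00 : 47.75

The 5 Tl atoms are independent, so intensities follow the terms of (0.2952 + 0.7048)^5.
P(M) = 0.2952^5 = 0.002242
P(M+2) = 5 × 0.2952^4 × 0.7048^1 = 0.026761
P(M+4) = 10 × 0.2952^3 × 0.7048^2 = 0.127785
P(M+6) = 10 × 0.2952^2 × 0.7048^3 = 0.305092
P(M+8) = 5 × 0.2952^1 × 0.7048^4 = 0.364208
P(M+10) = 0.7048^5 = 0.173912
The M+8 peak is largest (0.364208); scaling to 100 gives 0.62 : 7.35 : 35.09 : 83.77 : 100.00 : 47.75.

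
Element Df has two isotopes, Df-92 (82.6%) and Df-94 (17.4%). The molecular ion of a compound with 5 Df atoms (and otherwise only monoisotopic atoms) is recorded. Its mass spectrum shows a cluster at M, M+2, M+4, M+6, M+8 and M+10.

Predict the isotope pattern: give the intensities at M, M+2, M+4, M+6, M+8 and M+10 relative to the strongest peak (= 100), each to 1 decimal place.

Expanding (0.826 + 0.174)^5:
P(M) = 0.826^5 = 0.384503
P(M+2) = 5 × 0.826^4 × 0.174^1 = 0.404985
P(M+4) = 10 × 0.826^3 × 0.174^2 = 0.170623
P(M+6) = 10 × 0.826^2 × 0.174^3 = 0.035942
P(M+8) = 5 × 0.826^1 × 0.174^4 = 0.003786
P(M+10) = 0.174^5 = 0.000159
The M+2 peak is largest (0.404985); scaling to 100 gives 94.9 : 100.0 : 42.1 : 8.9 : 0.9 : 0.0.

94.9 : 100.0 : 42.1 : 8.9 : 0.9 : 0.0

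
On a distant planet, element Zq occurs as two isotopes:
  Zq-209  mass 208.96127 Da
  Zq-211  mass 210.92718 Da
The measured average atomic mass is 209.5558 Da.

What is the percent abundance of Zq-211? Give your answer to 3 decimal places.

Writing the weighted mean with unknown fraction x of Zq-209:
208.96127·x + 210.92718·(1 − x) = 209.5558
(208.96127 − 210.92718)·x = 209.5558 − 210.92718
x = -1.37138 / -1.96591 = 0.69758 → 69.758% Zq-209, 30.242% Zq-211.

30.242%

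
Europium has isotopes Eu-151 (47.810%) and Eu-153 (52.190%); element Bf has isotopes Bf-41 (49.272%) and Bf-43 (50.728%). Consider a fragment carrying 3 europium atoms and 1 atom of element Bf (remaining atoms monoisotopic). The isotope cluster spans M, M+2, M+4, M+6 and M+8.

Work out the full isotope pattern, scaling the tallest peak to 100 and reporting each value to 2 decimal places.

Europium pattern (n=3): 0.10928391 : 0.3578871 : 0.39067407 : 0.14215492
Element Bf pattern (n=1): 0.49272 : 0.50728
Convolve the two distributions (both contribute in 2-u steps):
  M: 0.10928391×0.49272 = 0.053846
  M+2: 0.10928391×0.50728 + 0.3578871×0.49272 = 0.231776
  M+4: 0.3578871×0.50728 + 0.39067407×0.49272 = 0.374042
  M+6: 0.39067407×0.50728 + 0.14215492×0.49272 = 0.268224
  M+8: 0.14215492×0.50728 = 0.072112
Scale to base peak (0.374042) = 100: 14.40 : 61.97 : 100.00 : 71.71 : 19.28

14.40 : 61.97 : 100.00 : 71.71 : 19.28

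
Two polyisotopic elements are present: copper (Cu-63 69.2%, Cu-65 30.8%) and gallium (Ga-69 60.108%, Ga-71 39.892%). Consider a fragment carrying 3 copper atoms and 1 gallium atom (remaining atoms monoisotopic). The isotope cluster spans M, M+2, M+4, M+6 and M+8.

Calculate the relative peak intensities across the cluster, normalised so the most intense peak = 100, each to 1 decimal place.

50.0 : 100.0 : 74.1 : 24.1 : 2.9

Copper pattern (n=3): 0.33137389 : 0.44247034 : 0.19693766 : 0.02921811
Gallium pattern (n=1): 0.60108 : 0.39892
Convolve the two distributions (both contribute in 2-u steps):
  M: 0.33137389×0.60108 = 0.199182
  M+2: 0.33137389×0.39892 + 0.44247034×0.60108 = 0.398152
  M+4: 0.44247034×0.39892 + 0.19693766×0.60108 = 0.294886
  M+6: 0.19693766×0.39892 + 0.02921811×0.60108 = 0.096125
  M+8: 0.02921811×0.39892 = 0.011656
Scale to base peak (0.398152) = 100: 50.0 : 100.0 : 74.1 : 24.1 : 2.9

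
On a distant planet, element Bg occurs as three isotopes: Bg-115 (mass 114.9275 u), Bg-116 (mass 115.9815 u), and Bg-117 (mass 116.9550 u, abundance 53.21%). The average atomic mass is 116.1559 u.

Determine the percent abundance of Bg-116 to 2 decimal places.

Let x and y be the fractions of Bg-115 and Bg-116. Then x + y = 1 − 0.5321 = 0.4679 and 114.9275x + 115.9815y = 116.1559 − 0.5321×116.9550 = 53.9241445.
Substituting: 114.9275x + 115.9815(0.4679 − x) = 53.9241445
(114.9275 − 115.9815)x = -0.34359935  ⇒  x = 0.32600, y = 0.14190
Bg-115: 32.60%, Bg-116: 14.19%.

14.19%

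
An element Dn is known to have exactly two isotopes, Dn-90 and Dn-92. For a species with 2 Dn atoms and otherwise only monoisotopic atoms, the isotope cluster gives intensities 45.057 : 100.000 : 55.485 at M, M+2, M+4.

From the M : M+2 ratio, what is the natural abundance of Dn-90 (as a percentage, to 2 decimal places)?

Write p for the Dn-90 fraction. I(M+2)/I(M) = [C(2,1)·p^1·(1−p)] / p^2 = 2·(1−p)/p = 100.000/45.057 = 2.2194
(1−p)/p = 2.2194/2 = 1.1097  ⇒  p = 1/(1 + 1.1097) = 0.4740
Dn-90: 47.40%, Dn-92: 52.60%.

47.40%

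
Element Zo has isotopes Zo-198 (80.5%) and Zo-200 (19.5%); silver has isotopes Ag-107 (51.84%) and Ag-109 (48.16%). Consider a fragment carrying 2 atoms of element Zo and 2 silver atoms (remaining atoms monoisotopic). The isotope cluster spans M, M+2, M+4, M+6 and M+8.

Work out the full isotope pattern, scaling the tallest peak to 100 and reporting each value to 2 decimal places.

42.69 : 100.00 : 77.78 : 22.50 : 2.16

Element Zo pattern (n=2): 0.648025 : 0.31395 : 0.038025
Silver pattern (n=2): 0.26873856 : 0.49932288 : 0.23193856
Convolve the two distributions (both contribute in 2-u steps):
  M: 0.648025×0.26873856 = 0.174149
  M+2: 0.648025×0.49932288 + 0.31395×0.26873856 = 0.407944
  M+4: 0.648025×0.23193856 + 0.31395×0.49932288 + 0.038025×0.26873856 = 0.317283
  M+6: 0.31395×0.23193856 + 0.038025×0.49932288 = 0.091804
  M+8: 0.038025×0.23193856 = 0.008819
Scale to base peak (0.407944) = 100: 42.69 : 100.00 : 77.78 : 22.50 : 2.16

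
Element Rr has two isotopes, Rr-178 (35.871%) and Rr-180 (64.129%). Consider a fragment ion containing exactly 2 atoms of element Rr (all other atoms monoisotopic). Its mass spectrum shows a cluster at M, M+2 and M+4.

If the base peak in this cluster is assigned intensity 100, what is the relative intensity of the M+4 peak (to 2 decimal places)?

89.39

(0.35871 + 0.64129)^2 gives M 0.1287, M+2 0.4601, M+4 0.4113; the largest is M+2.
P(M+2) = C(2,1) × 0.35871^1 × 0.64129^1 = 2 × 0.35871 × 0.64129 = 0.460074 (base)
P(M+4) = C(2,2) × 0.35871^0 × 0.64129^2 = 1 × 1.0000 × 0.41125286 = 0.411253
Relative intensity = 0.411253 / 0.460074 × 100 = 89.39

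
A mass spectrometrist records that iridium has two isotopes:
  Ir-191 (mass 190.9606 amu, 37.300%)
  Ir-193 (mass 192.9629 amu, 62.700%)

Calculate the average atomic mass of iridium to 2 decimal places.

192.22 amu

Average mass = Σ (abundance × isotope mass) = 0.37300 × 190.9606 + 0.62700 × 192.9629
= 71.22830 + 120.98774 = 192.21604 amu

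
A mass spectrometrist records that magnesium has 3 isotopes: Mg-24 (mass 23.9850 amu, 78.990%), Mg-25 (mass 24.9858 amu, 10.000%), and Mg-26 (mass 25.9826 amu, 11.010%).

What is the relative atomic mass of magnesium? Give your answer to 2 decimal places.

24.31 amu

Average mass = Σ (abundance × isotope mass) = 0.78990 × 23.9850 + 0.10000 × 24.9858 + 0.11010 × 25.9826
= 18.94575 + 2.49858 + 2.86068 = 24.30501 amu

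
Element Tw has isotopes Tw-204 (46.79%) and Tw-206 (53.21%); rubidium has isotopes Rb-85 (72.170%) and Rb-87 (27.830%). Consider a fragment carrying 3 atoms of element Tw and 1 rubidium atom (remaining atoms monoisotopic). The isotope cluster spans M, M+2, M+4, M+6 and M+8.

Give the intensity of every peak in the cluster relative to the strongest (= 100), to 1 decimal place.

19.2 : 73.1 : 100.0 : 57.1 : 10.9

Element Tw pattern (n=3): 0.10243754 : 0.34947861 : 0.39743016 : 0.15065369
Rubidium pattern (n=1): 0.7217 : 0.2783
Convolve the two distributions (both contribute in 2-u steps):
  M: 0.10243754×0.7217 = 0.073929
  M+2: 0.10243754×0.2783 + 0.34947861×0.7217 = 0.280727
  M+4: 0.34947861×0.2783 + 0.39743016×0.7217 = 0.384085
  M+6: 0.39743016×0.2783 + 0.15065369×0.7217 = 0.219332
  M+8: 0.15065369×0.2783 = 0.041927
Scale to base peak (0.384085) = 100: 19.2 : 73.1 : 100.0 : 57.1 : 10.9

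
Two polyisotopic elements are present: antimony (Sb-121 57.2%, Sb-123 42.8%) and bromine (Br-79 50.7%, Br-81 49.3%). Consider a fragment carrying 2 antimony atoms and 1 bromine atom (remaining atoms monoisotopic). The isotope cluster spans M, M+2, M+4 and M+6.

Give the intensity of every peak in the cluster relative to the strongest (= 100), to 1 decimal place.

Antimony pattern (n=2): 0.327184 : 0.489632 : 0.183184
Bromine pattern (n=1): 0.5070 : 0.4930
Convolve the two distributions (both contribute in 2-u steps):
  M: 0.327184×0.5070 = 0.165882
  M+2: 0.327184×0.4930 + 0.489632×0.5070 = 0.409545
  M+4: 0.489632×0.4930 + 0.183184×0.5070 = 0.334263
  M+6: 0.183184×0.4930 = 0.090310
Scale to base peak (0.409545) = 100: 40.5 : 100.0 : 81.6 : 22.1

40.5 : 100.0 : 81.6 : 22.1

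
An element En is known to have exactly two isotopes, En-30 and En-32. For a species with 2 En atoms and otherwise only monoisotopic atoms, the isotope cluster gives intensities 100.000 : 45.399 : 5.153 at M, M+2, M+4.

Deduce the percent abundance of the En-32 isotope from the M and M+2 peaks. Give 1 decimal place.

Let p = fractional abundance of En-30. I(M+2)/I(M) = [C(2,1)·p^1·(1−p)] / p^2 = 2·(1−p)/p = 45.399/100.000 = 0.4540
(1−p)/p = 0.4540/2 = 0.2270  ⇒  p = 1/(1 + 0.2270) = 0.8150
En-30: 81.5%, En-32: 18.5%.

18.5%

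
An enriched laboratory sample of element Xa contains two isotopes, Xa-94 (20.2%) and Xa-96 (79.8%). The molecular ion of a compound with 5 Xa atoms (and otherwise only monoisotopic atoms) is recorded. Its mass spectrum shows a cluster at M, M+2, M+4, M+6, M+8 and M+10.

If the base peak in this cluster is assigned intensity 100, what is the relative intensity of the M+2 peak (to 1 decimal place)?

Term probabilities: M 0.0003, M+2 0.0066, M+4 0.0525, M+6 0.2074, M+8 0.4096, M+10 0.3236. Base peak = M+8.
P(M+8) = C(5,4) × 0.202^1 × 0.798^4 = 5 × 0.2020 × 0.40551933 = 0.409575 (base)
P(M+2) = C(5,1) × 0.202^4 × 0.798^1 = 5 × 0.00166497 × 0.7980 = 0.006643
Relative intensity = 0.006643 / 0.409575 × 100 = 1.6

1.6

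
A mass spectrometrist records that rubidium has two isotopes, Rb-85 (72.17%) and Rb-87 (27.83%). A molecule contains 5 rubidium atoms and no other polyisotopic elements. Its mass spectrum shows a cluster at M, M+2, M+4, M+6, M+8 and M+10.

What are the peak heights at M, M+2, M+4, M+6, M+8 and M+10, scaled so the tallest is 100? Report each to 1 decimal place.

51.9 : 100.0 : 77.1 : 29.7 : 5.7 : 0.4

The 5 Rb atoms are independent, so intensities follow the terms of (0.7217 + 0.2783)^5.
P(M) = 0.7217^5 = 0.195787
P(M+2) = 5 × 0.7217^4 × 0.2783^1 = 0.377494
P(M+4) = 10 × 0.7217^3 × 0.2783^2 = 0.291136
P(M+6) = 10 × 0.7217^2 × 0.2783^3 = 0.112267
P(M+8) = 5 × 0.7217^1 × 0.2783^4 = 0.021646
P(M+10) = 0.2783^5 = 0.001669
The M+2 peak is largest (0.377494); scaling to 100 gives 51.9 : 100.0 : 77.1 : 29.7 : 5.7 : 0.4.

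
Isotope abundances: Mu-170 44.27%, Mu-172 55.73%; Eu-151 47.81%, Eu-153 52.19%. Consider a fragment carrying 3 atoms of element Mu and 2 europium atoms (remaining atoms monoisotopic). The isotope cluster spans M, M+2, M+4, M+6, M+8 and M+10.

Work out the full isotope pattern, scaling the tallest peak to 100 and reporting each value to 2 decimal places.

Element Mu pattern (n=3): 0.0867618 : 0.32766446 : 0.41248567 : 0.17308807
Europium pattern (n=2): 0.22857961 : 0.49904078 : 0.27237961
Convolve the two distributions (both contribute in 2-u steps):
  M: 0.0867618×0.22857961 = 0.019832
  M+2: 0.0867618×0.49904078 + 0.32766446×0.22857961 = 0.118195
  M+4: 0.0867618×0.27237961 + 0.32766446×0.49904078 + 0.41248567×0.22857961 = 0.281436
  M+6: 0.32766446×0.27237961 + 0.41248567×0.49904078 + 0.17308807×0.22857961 = 0.334661
  M+8: 0.41248567×0.27237961 + 0.17308807×0.49904078 = 0.198731
  M+10: 0.17308807×0.27237961 = 0.047146
Scale to base peak (0.334661) = 100: 5.93 : 35.32 : 84.10 : 100.00 : 59.38 : 14.09

5.93 : 35.32 : 84.10 : 100.00 : 59.38 : 14.09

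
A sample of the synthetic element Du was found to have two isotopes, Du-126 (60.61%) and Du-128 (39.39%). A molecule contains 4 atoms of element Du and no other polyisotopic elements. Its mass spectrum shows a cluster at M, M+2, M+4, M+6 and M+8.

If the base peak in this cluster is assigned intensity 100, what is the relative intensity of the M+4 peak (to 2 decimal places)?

97.48

Binomial terms of (0.6061 + 0.3939)^4: M 0.1350, M+2 0.3508, M+4 0.3420, M+6 0.1482, M+8 0.0241 → M+2 is the base peak.
P(M+2) = C(4,1) × 0.6061^3 × 0.3939^1 = 4 × 0.2226552 × 0.3939 = 0.350816 (base)
P(M+4) = C(4,2) × 0.6061^2 × 0.3939^2 = 6 × 0.36735721 × 0.15515721 = 0.341989
Relative intensity = 0.341989 / 0.350816 × 100 = 97.48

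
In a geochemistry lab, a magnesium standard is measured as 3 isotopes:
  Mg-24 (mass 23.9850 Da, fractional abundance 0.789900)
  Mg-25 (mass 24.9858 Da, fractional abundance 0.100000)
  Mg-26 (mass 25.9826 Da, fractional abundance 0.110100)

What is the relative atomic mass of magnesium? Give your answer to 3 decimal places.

24.305 Da

Ar = Σ fᵢ·mᵢ = 0.789900 × 23.9850 + 0.100000 × 24.9858 + 0.110100 × 25.9826
= 18.94575 + 2.49858 + 2.86068 = 24.30501 Da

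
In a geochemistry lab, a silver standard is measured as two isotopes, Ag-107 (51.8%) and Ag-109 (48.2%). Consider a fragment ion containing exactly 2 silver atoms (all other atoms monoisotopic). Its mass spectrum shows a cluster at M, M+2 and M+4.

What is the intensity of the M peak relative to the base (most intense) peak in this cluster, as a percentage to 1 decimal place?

53.7%

Binomial terms of (0.518 + 0.482)^2: M 0.2683, M+2 0.4994, M+4 0.2323 → M+2 is the base peak.
P(M+2) = C(2,1) × 0.518^1 × 0.482^1 = 2 × 0.5180 × 0.4820 = 0.499352 (base)
P(M) = C(2,0) × 0.518^2 × 0.482^0 = 1 × 0.268324 × 1.0000 = 0.268324
Relative intensity = 0.268324 / 0.499352 × 100 = 53.7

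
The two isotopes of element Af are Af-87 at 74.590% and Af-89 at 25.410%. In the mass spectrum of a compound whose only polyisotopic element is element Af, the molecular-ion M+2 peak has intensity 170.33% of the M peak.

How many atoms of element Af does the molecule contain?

With n Af atoms, P(M+2)/P(M) = C(n,1)·p^(n−1)q / p^n = n·q/p = n · 0.25410/0.74590.
n = 1.7033 × 0.74590/0.25410 = 5.00 ≈ 5

5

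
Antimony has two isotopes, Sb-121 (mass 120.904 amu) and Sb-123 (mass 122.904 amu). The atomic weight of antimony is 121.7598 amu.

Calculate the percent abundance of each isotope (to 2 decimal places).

Let x be the fractional abundance of Sb-121; then Sb-123 has abundance 1 − x.
120.904·x + 122.904·(1 − x) = 121.7598
(120.904 − 122.904)·x = 121.7598 − 122.904
x = -1.1442 / -2.000 = 0.57210 → 57.21% Sb-121, 42.79% Sb-123.

Sb-121: 57.21%, Sb-123: 42.79%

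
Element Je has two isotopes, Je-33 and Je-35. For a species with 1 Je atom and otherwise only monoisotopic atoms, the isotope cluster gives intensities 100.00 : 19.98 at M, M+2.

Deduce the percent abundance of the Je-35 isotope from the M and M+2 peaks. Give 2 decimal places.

16.65%

If p is the fraction of Je that is Je-33, then I(M+2)/I(M) = [C(1,1)·p^0·(1−p)] / p^1 = 1·(1−p)/p = 19.98/100.00 = 0.1998
(1−p)/p = 0.1998/1 = 0.1998  ⇒  p = 1/(1 + 0.1998) = 0.8335
Je-33: 83.35%, Je-35: 16.65%.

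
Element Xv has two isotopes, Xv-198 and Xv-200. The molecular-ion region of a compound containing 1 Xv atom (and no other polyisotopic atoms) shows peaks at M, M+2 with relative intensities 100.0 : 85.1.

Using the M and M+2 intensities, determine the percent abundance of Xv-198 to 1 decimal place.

If p is the fraction of Xv that is Xv-198, then I(M+2)/I(M) = [C(1,1)·p^0·(1−p)] / p^1 = 1·(1−p)/p = 85.1/100.0 = 0.8510
(1−p)/p = 0.8510/1 = 0.8510  ⇒  p = 1/(1 + 0.8510) = 0.5402
Xv-198: 54.0%, Xv-200: 46.0%.

54.0%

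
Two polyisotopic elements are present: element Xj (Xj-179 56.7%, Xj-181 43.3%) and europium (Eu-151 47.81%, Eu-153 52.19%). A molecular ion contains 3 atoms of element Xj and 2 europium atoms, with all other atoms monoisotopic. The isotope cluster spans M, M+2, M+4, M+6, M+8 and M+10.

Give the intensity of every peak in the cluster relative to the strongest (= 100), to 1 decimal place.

Element Xj pattern (n=3): 0.18228426 : 0.41761421 : 0.31891879 : 0.08118274
Europium pattern (n=2): 0.22857961 : 0.49904078 : 0.27237961
Convolve the two distributions (both contribute in 2-u steps):
  M: 0.18228426×0.22857961 = 0.041666
  M+2: 0.18228426×0.49904078 + 0.41761421×0.22857961 = 0.186425
  M+4: 0.18228426×0.27237961 + 0.41761421×0.49904078 + 0.31891879×0.22857961 = 0.330955
  M+6: 0.41761421×0.27237961 + 0.31891879×0.49904078 + 0.08118274×0.22857961 = 0.291460
  M+8: 0.31891879×0.27237961 + 0.08118274×0.49904078 = 0.127380
  M+10: 0.08118274×0.27237961 = 0.022113
Scale to base peak (0.330955) = 100: 12.6 : 56.3 : 100.0 : 88.1 : 38.5 : 6.7

12.6 : 56.3 : 100.0 : 88.1 : 38.5 : 6.7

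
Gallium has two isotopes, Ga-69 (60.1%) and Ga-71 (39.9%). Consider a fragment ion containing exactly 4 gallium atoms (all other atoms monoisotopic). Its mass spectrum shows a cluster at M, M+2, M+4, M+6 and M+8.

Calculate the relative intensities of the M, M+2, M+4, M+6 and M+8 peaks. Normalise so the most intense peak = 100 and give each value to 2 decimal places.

Expanding (0.601 + 0.399)^4:
P(M) = 0.601^4 = 0.130466
P(M+2) = 4 × 0.601^3 × 0.399^1 = 0.346463
P(M+4) = 6 × 0.601^2 × 0.399^2 = 0.345021
P(M+6) = 4 × 0.601^1 × 0.399^3 = 0.152705
P(M+8) = 0.399^4 = 0.025345
The M+2 peak is largest (0.346463); scaling to 100 gives 37.66 : 100.00 : 99.58 : 44.08 : 7.32.

37.66 : 100.00 : 99.58 : 44.08 : 7.32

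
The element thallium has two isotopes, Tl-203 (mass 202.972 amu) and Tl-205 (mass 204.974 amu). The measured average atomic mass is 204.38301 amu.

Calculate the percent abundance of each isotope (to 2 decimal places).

With x = fraction of Tl-203 (so Tl-205 is 1 − x):
202.972·x + 204.974·(1 − x) = 204.38301
(202.972 − 204.974)·x = 204.38301 − 204.974
x = -0.59099 / -2.002 = 0.29520 → 29.52% Tl-203, 70.48% Tl-205.

Tl-203: 29.52%, Tl-205: 70.48%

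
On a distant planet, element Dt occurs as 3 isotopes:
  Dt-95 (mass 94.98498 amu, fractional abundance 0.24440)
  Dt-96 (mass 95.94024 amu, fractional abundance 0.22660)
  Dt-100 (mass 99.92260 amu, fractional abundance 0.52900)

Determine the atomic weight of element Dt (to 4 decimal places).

Average mass = Σ (abundance × isotope mass) = 0.24440 × 94.98498 + 0.22660 × 95.94024 + 0.52900 × 99.92260
= 23.214329 + 21.740058 + 52.859055 = 97.813442 amu

97.8134 amu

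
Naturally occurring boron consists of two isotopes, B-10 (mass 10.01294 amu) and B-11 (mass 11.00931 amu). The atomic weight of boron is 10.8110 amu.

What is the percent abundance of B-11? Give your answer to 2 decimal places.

80.10%

With x = fraction of B-10 (so B-11 is 1 − x):
10.01294·x + 11.00931·(1 − x) = 10.8110
(10.01294 − 11.00931)·x = 10.8110 − 11.00931
x = -0.19831 / -0.99637 = 0.19903 → 19.90% B-10, 80.10% B-11.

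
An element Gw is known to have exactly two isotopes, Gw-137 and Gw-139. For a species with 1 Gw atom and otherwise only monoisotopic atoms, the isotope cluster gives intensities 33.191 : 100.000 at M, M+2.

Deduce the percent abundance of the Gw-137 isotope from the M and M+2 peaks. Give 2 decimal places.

24.92%

If p is the fraction of Gw that is Gw-137, then I(M+2)/I(M) = [C(1,1)·p^0·(1−p)] / p^1 = 1·(1−p)/p = 100.000/33.191 = 3.0129
(1−p)/p = 3.0129/1 = 3.0129  ⇒  p = 1/(1 + 3.0129) = 0.2492
Gw-137: 24.92%, Gw-139: 75.08%.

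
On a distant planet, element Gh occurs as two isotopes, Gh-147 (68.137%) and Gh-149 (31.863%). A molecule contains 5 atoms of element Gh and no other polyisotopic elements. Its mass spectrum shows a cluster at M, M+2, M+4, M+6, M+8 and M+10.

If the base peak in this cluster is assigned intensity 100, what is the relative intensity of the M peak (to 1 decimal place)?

(0.68137 + 0.31863)^5 gives M 0.1469, M+2 0.3434, M+4 0.3212, M+6 0.1502, M+8 0.0351, M+10 0.0033; the largest is M+2.
P(M+2) = C(5,1) × 0.68137^4 × 0.31863^1 = 5 × 0.21554206 × 0.31863 = 0.343391 (base)
P(M) = C(5,0) × 0.68137^5 × 0.31863^0 = 1 × 0.14686389 × 1.0000 = 0.146864
Relative intensity = 0.146864 / 0.343391 × 100 = 42.8

42.8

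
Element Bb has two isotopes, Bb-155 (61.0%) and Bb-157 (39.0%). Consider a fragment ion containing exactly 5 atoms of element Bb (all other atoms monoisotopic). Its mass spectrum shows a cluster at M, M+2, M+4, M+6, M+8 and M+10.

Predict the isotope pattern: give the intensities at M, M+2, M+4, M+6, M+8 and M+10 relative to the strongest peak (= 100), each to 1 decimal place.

Expanding (0.610 + 0.390)^5:
P(M) = 0.610^5 = 0.084460
P(M+2) = 5 × 0.610^4 × 0.390^1 = 0.269994
P(M+4) = 10 × 0.610^3 × 0.390^2 = 0.345238
P(M+6) = 10 × 0.610^2 × 0.390^3 = 0.220726
P(M+8) = 5 × 0.610^1 × 0.390^4 = 0.070560
P(M+10) = 0.390^5 = 0.009022
The M+4 peak is largest (0.345238); scaling to 100 gives 24.5 : 78.2 : 100.0 : 63.9 : 20.4 : 2.6.

24.5 : 78.2 : 100.0 : 63.9 : 20.4 : 2.6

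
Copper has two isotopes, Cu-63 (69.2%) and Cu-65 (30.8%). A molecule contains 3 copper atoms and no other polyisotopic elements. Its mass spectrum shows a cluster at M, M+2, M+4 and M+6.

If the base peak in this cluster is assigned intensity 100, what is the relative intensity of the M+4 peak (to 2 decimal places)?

(0.692 + 0.308)^3 gives M 0.3314, M+2 0.4425, M+4 0.1969, M+6 0.0292; the largest is M+2.
P(M+2) = C(3,1) × 0.692^2 × 0.308^1 = 3 × 0.478864 × 0.3080 = 0.442470 (base)
P(M+4) = C(3,2) × 0.692^1 × 0.308^2 = 3 × 0.6920 × 0.094864 = 0.196938
Relative intensity = 0.196938 / 0.442470 × 100 = 44.51

44.51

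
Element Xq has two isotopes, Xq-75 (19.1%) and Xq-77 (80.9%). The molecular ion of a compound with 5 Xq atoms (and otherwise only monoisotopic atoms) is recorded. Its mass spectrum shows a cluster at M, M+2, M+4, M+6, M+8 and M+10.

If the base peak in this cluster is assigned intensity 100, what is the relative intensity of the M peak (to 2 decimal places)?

(0.191 + 0.809)^5 gives M 0.0003, M+2 0.0054, M+4 0.0456, M+6 0.1932, M+8 0.4091, M+10 0.3465; the largest is M+8.
P(M+8) = C(5,4) × 0.191^1 × 0.809^4 = 5 × 0.1910 × 0.42834538 = 0.409070 (base)
P(M) = C(5,0) × 0.191^5 × 0.809^0 = 1 × 0.00025419 × 1.0000 = 0.000254
Relative intensity = 0.000254 / 0.409070 × 100 = 0.06

0.06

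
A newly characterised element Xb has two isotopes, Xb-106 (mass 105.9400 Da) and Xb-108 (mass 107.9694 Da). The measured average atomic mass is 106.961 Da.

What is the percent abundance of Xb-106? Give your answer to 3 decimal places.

49.690%

With x = fraction of Xb-106 (so Xb-108 is 1 − x):
105.9400·x + 107.9694·(1 − x) = 106.961
(105.9400 − 107.9694)·x = 106.961 − 107.9694
x = -1.0084 / -2.0294 = 0.49690 → 49.690% Xb-106, 50.310% Xb-108.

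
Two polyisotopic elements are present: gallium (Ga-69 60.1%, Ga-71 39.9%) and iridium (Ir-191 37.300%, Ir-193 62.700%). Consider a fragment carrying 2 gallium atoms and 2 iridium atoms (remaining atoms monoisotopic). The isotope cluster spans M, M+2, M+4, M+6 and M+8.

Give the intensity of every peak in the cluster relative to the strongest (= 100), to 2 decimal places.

Gallium pattern (n=2): 0.361201 : 0.479598 : 0.159201
Iridium pattern (n=2): 0.139129 : 0.467742 : 0.393129
Convolve the two distributions (both contribute in 2-u steps):
  M: 0.361201×0.139129 = 0.050254
  M+2: 0.361201×0.467742 + 0.479598×0.139129 = 0.235675
  M+4: 0.361201×0.393129 + 0.479598×0.467742 + 0.159201×0.139129 = 0.388476
  M+6: 0.479598×0.393129 + 0.159201×0.467742 = 0.263009
  M+8: 0.159201×0.393129 = 0.062587
Scale to base peak (0.388476) = 100: 12.94 : 60.67 : 100.00 : 67.70 : 16.11

12.94 : 60.67 : 100.00 : 67.70 : 16.11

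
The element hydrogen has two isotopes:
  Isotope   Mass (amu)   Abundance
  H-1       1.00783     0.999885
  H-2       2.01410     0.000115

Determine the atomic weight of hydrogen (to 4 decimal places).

Ar = Σ fᵢ·mᵢ = 0.999885 × 1.00783 + 0.000115 × 2.01410
= 1.007714 + 0.000232 = 1.007946 amu

1.0079 amu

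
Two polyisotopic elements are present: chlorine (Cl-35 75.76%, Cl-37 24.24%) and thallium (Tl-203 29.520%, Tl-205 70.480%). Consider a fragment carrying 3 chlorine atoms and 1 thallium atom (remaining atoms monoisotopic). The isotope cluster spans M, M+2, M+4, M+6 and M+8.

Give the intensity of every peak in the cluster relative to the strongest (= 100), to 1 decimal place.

Chlorine pattern (n=3): 0.4348304 : 0.41738208 : 0.13354464 : 0.01424288
Thallium pattern (n=1): 0.2952 : 0.7048
Convolve the two distributions (both contribute in 2-u steps):
  M: 0.4348304×0.2952 = 0.128362
  M+2: 0.4348304×0.7048 + 0.41738208×0.2952 = 0.429680
  M+4: 0.41738208×0.7048 + 0.13354464×0.2952 = 0.333593
  M+6: 0.13354464×0.7048 + 0.01424288×0.2952 = 0.098327
  M+8: 0.01424288×0.7048 = 0.010038
Scale to base peak (0.429680) = 100: 29.9 : 100.0 : 77.6 : 22.9 : 2.3

29.9 : 100.0 : 77.6 : 22.9 : 2.3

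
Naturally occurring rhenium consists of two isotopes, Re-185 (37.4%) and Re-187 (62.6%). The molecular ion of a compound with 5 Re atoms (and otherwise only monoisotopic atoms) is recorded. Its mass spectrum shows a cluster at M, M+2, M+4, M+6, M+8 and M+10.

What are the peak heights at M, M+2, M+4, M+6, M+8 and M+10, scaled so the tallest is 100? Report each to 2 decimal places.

Each Re atom is independently Re-185 (p = 0.374) or Re-187 (q = 0.626); the cluster is the binomial expansion (p + q)^5.
P(M) = 0.374^5 = 0.007317
P(M+2) = 5 × 0.374^4 × 0.626^1 = 0.061239
P(M+4) = 10 × 0.374^3 × 0.626^2 = 0.205005
P(M+6) = 10 × 0.374^2 × 0.626^3 = 0.343136
P(M+8) = 5 × 0.374^1 × 0.626^4 = 0.287170
P(M+10) = 0.626^5 = 0.096133
The M+6 peak is largest (0.343136); scaling to 100 gives 2.13 : 17.85 : 59.74 : 100.00 : 83.69 : 28.02.

2.13 : 17.85 : 59.74 : 100.00 : 83.69 : 28.02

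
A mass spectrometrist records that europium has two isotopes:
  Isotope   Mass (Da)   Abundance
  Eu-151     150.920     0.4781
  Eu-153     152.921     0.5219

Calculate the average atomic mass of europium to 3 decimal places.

The abundance-weighted mean is 0.4781 × 150.920 + 0.5219 × 152.921
= 72.1549 + 79.8095 = 151.9644 Da

151.964 Da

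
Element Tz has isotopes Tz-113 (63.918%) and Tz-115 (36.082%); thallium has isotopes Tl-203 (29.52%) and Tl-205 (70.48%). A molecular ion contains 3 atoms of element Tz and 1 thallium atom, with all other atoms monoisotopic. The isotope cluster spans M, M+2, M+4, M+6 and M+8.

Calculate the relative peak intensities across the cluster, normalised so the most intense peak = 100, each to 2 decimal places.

Element Tz pattern (n=3): 0.26113767 : 0.44224019 : 0.24964659 : 0.04697554
Thallium pattern (n=1): 0.2952 : 0.7048
Convolve the two distributions (both contribute in 2-u steps):
  M: 0.26113767×0.2952 = 0.077088
  M+2: 0.26113767×0.7048 + 0.44224019×0.2952 = 0.314599
  M+4: 0.44224019×0.7048 + 0.24964659×0.2952 = 0.385387
  M+6: 0.24964659×0.7048 + 0.04697554×0.2952 = 0.189818
  M+8: 0.04697554×0.7048 = 0.033108
Scale to base peak (0.385387) = 100: 20.00 : 81.63 : 100.00 : 49.25 : 8.59

20.00 : 81.63 : 100.00 : 49.25 : 8.59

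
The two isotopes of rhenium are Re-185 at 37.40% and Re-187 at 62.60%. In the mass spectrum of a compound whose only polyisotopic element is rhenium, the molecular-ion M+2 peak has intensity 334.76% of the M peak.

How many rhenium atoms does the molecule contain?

For n independent Re atoms, I(M+2)/I(M) = n · (abundance Re-187) / (abundance Re-185) = n · 0.6260/0.3740.
n = 3.3476 × 0.3740/0.6260 = 2.00 ≈ 2

2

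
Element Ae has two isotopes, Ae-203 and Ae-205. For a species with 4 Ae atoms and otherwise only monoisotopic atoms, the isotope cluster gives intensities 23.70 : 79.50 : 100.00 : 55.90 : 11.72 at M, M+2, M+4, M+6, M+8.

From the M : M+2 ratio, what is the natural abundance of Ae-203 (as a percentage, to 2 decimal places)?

54.39%

If p is the fraction of Ae that is Ae-203, then I(M+2)/I(M) = [C(4,1)·p^3·(1−p)] / p^4 = 4·(1−p)/p = 79.50/23.70 = 3.3544
(1−p)/p = 3.3544/4 = 0.8386  ⇒  p = 1/(1 + 0.8386) = 0.5439
Ae-203: 54.39%, Ae-205: 45.61%.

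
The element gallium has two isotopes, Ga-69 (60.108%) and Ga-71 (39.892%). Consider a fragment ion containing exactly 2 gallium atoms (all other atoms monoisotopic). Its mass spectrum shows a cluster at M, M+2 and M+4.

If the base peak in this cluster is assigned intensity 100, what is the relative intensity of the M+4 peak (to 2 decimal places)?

Binomial terms of (0.60108 + 0.39892)^2: M 0.3613, M+2 0.4796, M+4 0.1591 → M+2 is the base peak.
P(M+2) = C(2,1) × 0.60108^1 × 0.39892^1 = 2 × 0.60108 × 0.39892 = 0.479566 (base)
P(M+4) = C(2,2) × 0.60108^0 × 0.39892^2 = 1 × 1.0000 × 0.15913717 = 0.159137
Relative intensity = 0.159137 / 0.479566 × 100 = 33.18

33.18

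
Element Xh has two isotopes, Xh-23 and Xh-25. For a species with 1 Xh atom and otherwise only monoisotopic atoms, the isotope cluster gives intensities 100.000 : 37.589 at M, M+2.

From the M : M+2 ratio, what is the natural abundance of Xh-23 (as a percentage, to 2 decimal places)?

72.68%

Write p for the Xh-23 fraction. I(M+2)/I(M) = [C(1,1)·p^0·(1−p)] / p^1 = 1·(1−p)/p = 37.589/100.000 = 0.3759
(1−p)/p = 0.3759/1 = 0.3759  ⇒  p = 1/(1 + 0.3759) = 0.7268
Xh-23: 72.68%, Xh-25: 27.32%.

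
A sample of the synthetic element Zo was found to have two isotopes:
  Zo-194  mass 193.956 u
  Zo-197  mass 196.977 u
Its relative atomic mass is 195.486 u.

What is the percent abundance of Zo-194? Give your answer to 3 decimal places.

With x = fraction of Zo-194 (so Zo-197 is 1 − x):
193.956·x + 196.977·(1 − x) = 195.486
(193.956 − 196.977)·x = 195.486 − 196.977
x = -1.491 / -3.021 = 0.49355 → 49.355% Zo-194, 50.645% Zo-197.

49.355%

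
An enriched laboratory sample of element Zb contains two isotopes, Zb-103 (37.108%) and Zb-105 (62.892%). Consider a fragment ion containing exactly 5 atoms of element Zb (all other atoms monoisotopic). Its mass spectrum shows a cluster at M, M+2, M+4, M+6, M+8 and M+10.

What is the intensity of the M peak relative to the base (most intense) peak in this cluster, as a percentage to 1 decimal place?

(0.37108 + 0.62892)^5 gives M 0.0070, M+2 0.0596, M+4 0.2021, M+6 0.3425, M+8 0.2903, M+10 0.0984; the largest is M+6.
P(M+6) = C(5,3) × 0.37108^2 × 0.62892^3 = 10 × 0.13770037 × 0.24876325 = 0.342548 (base)
P(M) = C(5,0) × 0.37108^5 × 0.62892^0 = 1 × 0.00703619 × 1.0000 = 0.007036
Relative intensity = 0.007036 / 0.342548 × 100 = 2.1

2.1%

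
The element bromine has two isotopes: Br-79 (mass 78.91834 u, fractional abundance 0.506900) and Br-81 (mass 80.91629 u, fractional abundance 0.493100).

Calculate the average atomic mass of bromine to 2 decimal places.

79.90 u

Average mass = Σ (abundance × isotope mass) = 0.506900 × 78.91834 + 0.493100 × 80.91629
= 40.003707 + 39.899823 = 79.903530 u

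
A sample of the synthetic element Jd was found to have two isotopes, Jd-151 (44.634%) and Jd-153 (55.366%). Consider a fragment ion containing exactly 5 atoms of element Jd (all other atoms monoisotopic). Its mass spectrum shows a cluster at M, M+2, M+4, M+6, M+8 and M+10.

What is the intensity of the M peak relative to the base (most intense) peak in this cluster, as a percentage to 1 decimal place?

Binomial terms of (0.44634 + 0.55366)^5: M 0.0177, M+2 0.1099, M+4 0.2726, M+6 0.3381, M+8 0.2097, M+10 0.0520 → M+6 is the base peak.
P(M+6) = C(5,3) × 0.44634^2 × 0.55366^3 = 10 × 0.1992194 × 0.1697186 = 0.338112 (base)
P(M) = C(5,0) × 0.44634^5 × 0.55366^0 = 1 × 0.01771451 × 1.0000 = 0.017715
Relative intensity = 0.017715 / 0.338112 × 100 = 5.2

5.2%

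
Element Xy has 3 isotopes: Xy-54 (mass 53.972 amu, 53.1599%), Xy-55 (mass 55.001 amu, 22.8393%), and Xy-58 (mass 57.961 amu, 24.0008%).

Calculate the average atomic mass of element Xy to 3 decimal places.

Weight each isotope mass by its fractional abundance: 0.531599 × 53.972 + 0.228393 × 55.001 + 0.240008 × 57.961
= 28.6915 + 12.5618 + 13.9111 = 55.1644 amu

55.164 amu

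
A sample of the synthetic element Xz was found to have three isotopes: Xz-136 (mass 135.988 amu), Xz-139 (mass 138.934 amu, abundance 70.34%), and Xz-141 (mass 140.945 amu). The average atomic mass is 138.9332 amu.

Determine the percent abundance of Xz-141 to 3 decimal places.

The remaining 29.66% is split between Xz-136 (fraction x) and Xz-141 (fraction 0.2966 − x).
Substituting: 135.988x + 140.945(0.2966 − x) = 41.2070244
(135.988 − 140.945)x = -0.5972626  ⇒  x = 0.12049, y = 0.17611
Xz-136: 12.049%, Xz-141: 17.611%.

17.611%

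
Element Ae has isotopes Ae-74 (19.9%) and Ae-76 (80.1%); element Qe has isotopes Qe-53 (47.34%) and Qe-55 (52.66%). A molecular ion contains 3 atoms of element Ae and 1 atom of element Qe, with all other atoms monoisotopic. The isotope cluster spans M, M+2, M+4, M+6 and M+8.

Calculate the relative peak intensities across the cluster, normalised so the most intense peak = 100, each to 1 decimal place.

Element Ae pattern (n=3): 0.0078806 : 0.0951612 : 0.3830358 : 0.5139224
Element Qe pattern (n=1): 0.4734 : 0.5266
Convolve the two distributions (both contribute in 2-u steps):
  M: 0.0078806×0.4734 = 0.003731
  M+2: 0.0078806×0.5266 + 0.0951612×0.4734 = 0.049199
  M+4: 0.0951612×0.5266 + 0.3830358×0.4734 = 0.231441
  M+6: 0.3830358×0.5266 + 0.5139224×0.4734 = 0.444998
  M+8: 0.5139224×0.5266 = 0.270632
Scale to base peak (0.444998) = 100: 0.8 : 11.1 : 52.0 : 100.0 : 60.8

0.8 : 11.1 : 52.0 : 100.0 : 60.8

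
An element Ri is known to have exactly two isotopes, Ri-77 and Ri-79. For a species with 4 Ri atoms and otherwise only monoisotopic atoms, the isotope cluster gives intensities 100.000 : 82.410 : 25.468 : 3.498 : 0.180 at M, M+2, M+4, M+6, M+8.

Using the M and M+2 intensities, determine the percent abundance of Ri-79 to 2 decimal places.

Let p = fractional abundance of Ri-77. I(M+2)/I(M) = [C(4,1)·p^3·(1−p)] / p^4 = 4·(1−p)/p = 82.410/100.000 = 0.8241
(1−p)/p = 0.8241/4 = 0.2060  ⇒  p = 1/(1 + 0.2060) = 0.8292
Ri-77: 82.92%, Ri-79: 17.08%.

17.08%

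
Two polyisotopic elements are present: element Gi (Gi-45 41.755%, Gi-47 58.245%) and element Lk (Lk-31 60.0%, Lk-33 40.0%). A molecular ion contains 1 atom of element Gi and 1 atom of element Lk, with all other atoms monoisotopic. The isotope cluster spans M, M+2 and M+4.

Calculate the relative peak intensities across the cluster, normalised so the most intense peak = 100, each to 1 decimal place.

48.5 : 100.0 : 45.1

Element Gi pattern (n=1): 0.41755 : 0.58245
Element Lk pattern (n=1): 0.6000 : 0.4000
Convolve the two distributions (both contribute in 2-u steps):
  M: 0.41755×0.6000 = 0.250530
  M+2: 0.41755×0.4000 + 0.58245×0.6000 = 0.516490
  M+4: 0.58245×0.4000 = 0.232980
Scale to base peak (0.516490) = 100: 48.5 : 100.0 : 45.1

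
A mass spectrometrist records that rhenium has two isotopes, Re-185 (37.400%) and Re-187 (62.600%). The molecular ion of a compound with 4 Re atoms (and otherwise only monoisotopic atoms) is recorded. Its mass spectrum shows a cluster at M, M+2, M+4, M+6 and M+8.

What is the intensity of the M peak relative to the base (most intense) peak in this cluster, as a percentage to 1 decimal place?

5.3%

Binomial terms of (0.37400 + 0.62600)^4: M 0.0196, M+2 0.1310, M+4 0.3289, M+6 0.3670, M+8 0.1536 → M+6 is the base peak.
P(M+6) = C(4,3) × 0.37400^1 × 0.62600^3 = 4 × 0.3740 × 0.24531438 = 0.366990 (base)
P(M) = C(4,0) × 0.37400^4 × 0.62600^0 = 1 × 0.0195653 × 1.0000 = 0.019565
Relative intensity = 0.019565 / 0.366990 × 100 = 5.3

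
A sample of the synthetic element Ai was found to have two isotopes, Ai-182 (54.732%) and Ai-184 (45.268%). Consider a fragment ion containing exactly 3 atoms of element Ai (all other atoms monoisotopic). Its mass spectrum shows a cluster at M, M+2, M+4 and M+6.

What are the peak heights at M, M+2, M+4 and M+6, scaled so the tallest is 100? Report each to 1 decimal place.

40.3 : 100.0 : 82.7 : 22.8

The 3 Ai atoms are independent, so intensities follow the terms of (0.54732 + 0.45268)^3.
P(M) = 0.54732^3 = 0.163955
P(M+2) = 3 × 0.54732^2 × 0.45268^1 = 0.406813
P(M+4) = 3 × 0.54732^1 × 0.45268^2 = 0.336469
P(M+6) = 0.45268^3 = 0.092763
The M+2 peak is largest (0.406813); scaling to 100 gives 40.3 : 100.0 : 82.7 : 22.8.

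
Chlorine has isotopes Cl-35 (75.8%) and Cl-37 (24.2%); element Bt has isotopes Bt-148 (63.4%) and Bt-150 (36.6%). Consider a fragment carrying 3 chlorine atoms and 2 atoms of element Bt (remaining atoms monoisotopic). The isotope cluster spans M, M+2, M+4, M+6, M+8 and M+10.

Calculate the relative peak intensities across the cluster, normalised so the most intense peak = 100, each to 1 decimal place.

Chlorine pattern (n=3): 0.43551951 : 0.41713346 : 0.13317454 : 0.01417249
Element Bt pattern (n=2): 0.401956 : 0.464088 : 0.133956
Convolve the two distributions (both contribute in 2-u steps):
  M: 0.43551951×0.401956 = 0.175060
  M+2: 0.43551951×0.464088 + 0.41713346×0.401956 = 0.369789
  M+4: 0.43551951×0.133956 + 0.41713346×0.464088 + 0.13317454×0.401956 = 0.305457
  M+6: 0.41713346×0.133956 + 0.13317454×0.464088 + 0.01417249×0.401956 = 0.123379
  M+8: 0.13317454×0.133956 + 0.01417249×0.464088 = 0.024417
  M+10: 0.01417249×0.133956 = 0.001898
Scale to base peak (0.369789) = 100: 47.3 : 100.0 : 82.6 : 33.4 : 6.6 : 0.5

47.3 : 100.0 : 82.6 : 33.4 : 6.6 : 0.5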